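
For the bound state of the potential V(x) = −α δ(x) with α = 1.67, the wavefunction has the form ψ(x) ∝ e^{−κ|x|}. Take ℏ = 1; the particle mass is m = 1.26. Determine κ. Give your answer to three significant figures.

Integrate −(ℏ²/2m)ψ'' − αδ(x)ψ = Eψ from −ε to +ε: the ψ'' term gives ψ'(0⁺) − ψ'(0⁻) and the δ term gives −(2mα/ℏ²)ψ(0).
With ψ ∝ e^{−κ|x|} this yields −2κ = −2mα/ℏ², so κ = mα/ℏ² = 2.104.

κ = 2.10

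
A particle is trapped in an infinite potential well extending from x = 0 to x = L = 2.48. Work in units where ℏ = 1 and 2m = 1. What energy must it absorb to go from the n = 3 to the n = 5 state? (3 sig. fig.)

ΔE = 25.7

E_n = n²π²ℏ²/(2mL²), so ΔE = (5² − 3²) π²ℏ²/(2mL²).
ΔE = 16 × π² / (2 × 0.5 × 2.48²) = 25.68.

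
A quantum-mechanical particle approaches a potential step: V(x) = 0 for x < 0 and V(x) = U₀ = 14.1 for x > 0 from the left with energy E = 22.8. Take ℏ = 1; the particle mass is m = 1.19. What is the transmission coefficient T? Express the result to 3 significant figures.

On each side the TISE gives plane waves with k = √(2m(E − V))/ℏ: k₁ = √(2·1.19·22.8) = 7.366, k₂ = √(2·1.19·8.7) = 4.550.
Continuity of ψ and ψ′ at the step yields the reflection amplitude r = (k₁ − k₂)/(k₁ + k₂) = 0.2363; thus R = |r|² = 0.05584, T = 0.9442.

T = 0.944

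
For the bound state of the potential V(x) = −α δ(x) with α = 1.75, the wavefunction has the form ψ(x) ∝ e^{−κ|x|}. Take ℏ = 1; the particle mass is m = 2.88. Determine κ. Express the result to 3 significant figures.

Integrating the TISE across x = 0 gives the cusp condition ψ'(0⁺) − ψ'(0⁻) = −(2mα/ℏ²)ψ(0).
With ψ ∝ e^{−κ|x|} this yields −2κ = −2mα/ℏ², so κ = mα/ℏ² = 5.040.

κ = 5.04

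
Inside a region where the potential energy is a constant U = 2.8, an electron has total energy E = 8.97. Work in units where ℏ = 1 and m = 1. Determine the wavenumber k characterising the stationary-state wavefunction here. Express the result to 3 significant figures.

With E > U the solution is oscillatory, ψ ∝ e^{±ikx} with k = √(2m(E − U))/ℏ.
k = √(2 × 1 × 6.17) = 3.513.

k = 3.51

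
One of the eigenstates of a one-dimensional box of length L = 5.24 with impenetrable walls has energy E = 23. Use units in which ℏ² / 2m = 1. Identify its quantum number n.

From E_n = n²π²ℏ²/(2mL²) invert to n = √(2mL²E)/(πℏ).
n = (5.24/π) × √(2 × 0.5 × 23) = 7.999 → n = 8.

n = 8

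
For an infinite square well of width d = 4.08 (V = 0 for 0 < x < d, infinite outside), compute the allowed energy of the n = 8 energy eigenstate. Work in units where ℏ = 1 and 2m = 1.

E = 37.9

The infinite-well eigenfunctions ψ_n = √(2/d) sin(nπx/d) vanish at both walls, giving E_n = n²π²ℏ²/(2md²).
E_8 = 8² × π² / (2 × 0.5 × 4.08²) = 37.95.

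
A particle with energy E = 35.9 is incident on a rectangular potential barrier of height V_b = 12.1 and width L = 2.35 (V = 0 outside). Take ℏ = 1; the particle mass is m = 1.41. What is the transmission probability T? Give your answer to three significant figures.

T = 0.993

Above the barrier the interior wavenumber is k₂ = √(2m(E − V_b))/ℏ = 8.192, giving phase k₂L = 19.25.
T = [1 + V_b² sin²(k₂L) / (4E(E − V_b))]⁻¹ = 1/1.007 = 0.993.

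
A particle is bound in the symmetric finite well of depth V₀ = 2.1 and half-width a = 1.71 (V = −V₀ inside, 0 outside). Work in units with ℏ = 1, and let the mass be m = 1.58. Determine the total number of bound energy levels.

Define the well-strength parameter z₀ = (a/ℏ)√(2mV₀) = 1.71 × √(2·1.58·2.1) = 4.405.
A new bound state (alternating even/odd) appears each time z₀ passes a multiple of π/2, so N = ⌊2z₀/π⌋ + 1 = ⌊2.804⌋ + 1 = 3.

N = 3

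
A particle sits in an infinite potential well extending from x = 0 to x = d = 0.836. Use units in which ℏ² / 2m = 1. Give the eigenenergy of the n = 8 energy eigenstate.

Requiring ψ(0) = ψ(d) = 0 quantises k = nπ/d, hence E_n = ℏ²k²/2m = n²π²ℏ²/(2md²).
E_8 = 8² × π² / (2 × 0.5 × 0.836²) = 903.8.

E = 904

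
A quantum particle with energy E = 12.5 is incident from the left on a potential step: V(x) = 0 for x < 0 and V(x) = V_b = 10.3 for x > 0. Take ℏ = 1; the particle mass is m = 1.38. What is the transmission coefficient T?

T = 0.833

On each side the TISE gives plane waves with k = √(2m(E − V))/ℏ: k₁ = √(2·1.38·12.5) = 5.874, k₂ = √(2·1.38·2.2) = 2.464.
Continuity of ψ and ψ′ at the step yields the reflection amplitude r = (k₁ − k₂)/(k₁ + k₂) = 0.4089; thus R = |r|² = 0.1672, T = 0.8328.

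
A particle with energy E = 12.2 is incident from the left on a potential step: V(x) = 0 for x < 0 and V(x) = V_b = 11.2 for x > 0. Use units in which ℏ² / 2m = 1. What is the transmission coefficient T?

The wavenumbers are k₁ = √(2mE)/ℏ = 3.493 on the left and k₂ = √(2m(E − V_b))/ℏ = 1.000 on the right.
Continuity of ψ and ψ′ at the step yields the reflection amplitude r = (k₁ − k₂)/(k₁ + k₂) = 0.5548; thus R = |r|² = 0.3079, T = 0.6921.

T = 0.692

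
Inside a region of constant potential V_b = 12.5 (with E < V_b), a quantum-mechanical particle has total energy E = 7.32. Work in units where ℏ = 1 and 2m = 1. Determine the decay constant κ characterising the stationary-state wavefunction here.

κ = 2.28

Since E < V_b the TISE in this region is ψ'' = κ²ψ with κ = √(2m(V_b − E))/ℏ.
κ = √(2 × 0.5 × 5.18) = 2.276.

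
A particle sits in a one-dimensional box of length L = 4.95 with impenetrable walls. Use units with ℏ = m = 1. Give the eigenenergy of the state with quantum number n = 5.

The infinite-well eigenfunctions ψ_n = √(2/L) sin(nπx/L) vanish at both walls, giving E_n = n²π²ℏ²/(2mL²).
E_5 = 5² × π² / (2 × 1 × 4.95²) = 5.035.

E = 5.03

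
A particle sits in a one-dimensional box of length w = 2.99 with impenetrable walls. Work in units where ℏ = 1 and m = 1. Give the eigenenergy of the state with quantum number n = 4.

E = 8.83

The infinite-well eigenfunctions ψ_n = √(2/w) sin(nπx/w) vanish at both walls, giving E_n = n²π²ℏ²/(2mw²).
E_4 = 4² × π² / (2 × 1 × 2.99²) = 8.832.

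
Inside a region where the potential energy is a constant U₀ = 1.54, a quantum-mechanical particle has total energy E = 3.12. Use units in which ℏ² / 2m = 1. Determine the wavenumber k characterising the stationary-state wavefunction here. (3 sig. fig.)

k = 1.26

With E > U₀ the solution is oscillatory, ψ ∝ e^{±ikx} with k = √(2m(E − U₀))/ℏ.
k = √(2 × 0.5 × 1.58) = 1.257.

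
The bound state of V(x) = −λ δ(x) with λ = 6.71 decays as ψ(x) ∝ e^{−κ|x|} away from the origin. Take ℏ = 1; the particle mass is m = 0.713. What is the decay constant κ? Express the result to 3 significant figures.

κ = 4.78

Integrate −(ℏ²/2m)ψ'' − λδ(x)ψ = Eψ from −ε to +ε: the ψ'' term gives ψ'(0⁺) − ψ'(0⁻) and the δ term gives −(2mλ/ℏ²)ψ(0).
With ψ ∝ e^{−κ|x|} this yields −2κ = −2mλ/ℏ², so κ = mλ/ℏ² = 4.784.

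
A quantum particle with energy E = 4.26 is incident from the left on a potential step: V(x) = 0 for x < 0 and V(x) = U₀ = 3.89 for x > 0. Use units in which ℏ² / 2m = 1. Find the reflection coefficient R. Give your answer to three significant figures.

On each side the TISE gives plane waves with k = √(2m(E − V))/ℏ: k₁ = √(2·½·4.26) = 2.064, k₂ = √(2·½·0.37) = 0.6083.
Matching ψ and ψ′ at x = 0 gives r = (k₁ − k₂)/(k₁ + k₂), so R = r² = 0.2967 and T = 1 − R = 0.7033.

R = 0.297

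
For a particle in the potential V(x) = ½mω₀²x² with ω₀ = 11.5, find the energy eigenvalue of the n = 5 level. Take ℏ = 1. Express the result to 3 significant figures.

E = 63.3

Using E_n = (n + ½)ℏω₀: E_5 = 5.5 × 11.5 = 63.25.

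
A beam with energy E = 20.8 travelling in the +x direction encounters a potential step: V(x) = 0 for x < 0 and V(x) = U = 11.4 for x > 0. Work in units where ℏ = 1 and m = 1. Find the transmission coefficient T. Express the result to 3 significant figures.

T = 0.962

The wavenumbers are k₁ = √(2mE)/ℏ = 6.450 on the left and k₂ = √(2m(E − U))/ℏ = 4.336 on the right.
Continuity of ψ and ψ′ at the step yields the reflection amplitude r = (k₁ − k₂)/(k₁ + k₂) = 0.1960; thus R = |r|² = 0.03841, T = 0.9616.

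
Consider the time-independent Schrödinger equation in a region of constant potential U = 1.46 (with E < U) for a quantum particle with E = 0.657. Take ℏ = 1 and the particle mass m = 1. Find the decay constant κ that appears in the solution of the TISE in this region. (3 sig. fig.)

Since E < U the TISE in this region is ψ'' = κ²ψ with κ = √(2m(U − E))/ℏ.
κ = √(2 × 1 × 0.803) = 1.267.

κ = 1.27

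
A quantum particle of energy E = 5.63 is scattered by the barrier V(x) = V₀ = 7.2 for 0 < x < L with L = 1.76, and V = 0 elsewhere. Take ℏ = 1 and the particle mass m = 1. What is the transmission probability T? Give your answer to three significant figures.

Since E < V₀ the interior solution is evanescent with decay constant κ = √(2m(V₀ − E))/ℏ = 1.772.
κL = 3.119, sinh(κL) = 11.29.
Matching ψ, ψ′ at both faces gives T = [1 + V₀² sinh²(κL) / (4E(V₀ − E))]⁻¹ = 1/187.8 = 0.00533.

T = 0.00533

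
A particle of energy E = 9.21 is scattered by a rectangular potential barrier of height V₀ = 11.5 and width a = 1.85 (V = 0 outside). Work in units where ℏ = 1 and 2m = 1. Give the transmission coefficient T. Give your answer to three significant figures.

T = 0.00942

Since E < V₀ the interior solution is evanescent with decay constant κ = √(2m(V₀ − E))/ℏ = 1.513.
κa = 2.800, sinh(κa) = 8.188.
The exact tunnelling result is T⁻¹ = 1 + V₀² sinh²(κa) / [4E(V₀ − E)] = 106.1, so T = 0.00942.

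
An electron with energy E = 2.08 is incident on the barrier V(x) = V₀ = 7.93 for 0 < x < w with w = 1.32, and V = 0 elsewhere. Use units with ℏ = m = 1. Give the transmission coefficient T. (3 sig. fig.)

T = 0.000371

E < V₀: inside the barrier ψ ∝ e^{±κx} with κ = √(2m(V₀ − E))/ℏ = 3.421.
κw = 4.515, sinh(κw) = 45.69.
The exact tunnelling result is T⁻¹ = 1 + V₀² sinh²(κw) / [4E(V₀ − E)] = 2698, so T = 0.000371.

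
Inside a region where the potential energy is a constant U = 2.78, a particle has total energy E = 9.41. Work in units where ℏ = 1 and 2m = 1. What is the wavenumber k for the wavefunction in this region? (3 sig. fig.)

With E > U the solution is oscillatory, ψ ∝ e^{±ikx} with k = √(2m(E − U))/ℏ.
k = √(2 × 0.5 × 6.63) = 2.575.

k = 2.57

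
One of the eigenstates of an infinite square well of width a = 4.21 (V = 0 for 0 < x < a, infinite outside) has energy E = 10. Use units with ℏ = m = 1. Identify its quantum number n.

From E_n = n²π²ℏ²/(2ma²) invert to n = √(2ma²E)/(πℏ).
n = (4.21/π) × √(2 × 1 × 10) = 5.993 → n = 6.

n = 6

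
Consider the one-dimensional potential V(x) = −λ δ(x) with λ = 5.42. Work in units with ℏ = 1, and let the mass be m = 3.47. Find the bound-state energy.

E = -51.0

The bound state is ψ(x) = √κ e^{−κ|x|}. The derivative jump ψ'(0⁺) − ψ'(0⁻) = −(2mλ/ℏ²)ψ(0) fixes κ = mλ/ℏ² = 18.81.
Then E = −ℏ²κ²/(2m) = −mλ²/(2ℏ²) = -50.97.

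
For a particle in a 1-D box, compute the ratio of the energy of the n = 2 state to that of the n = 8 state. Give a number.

E_n = n²π²ℏ²/(2mL²) so the ratio is n₂²/n₁² = 4/64 = 0.0625.

0.0625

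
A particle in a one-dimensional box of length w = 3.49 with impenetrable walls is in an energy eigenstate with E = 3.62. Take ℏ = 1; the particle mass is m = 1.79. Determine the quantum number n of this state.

n = 4

For an infinite well E_n = n²π²ℏ²/(2mw²), so n = (w/πℏ)√(2mE).
n = (3.49/π) × √(2 × 1.79 × 3.62) = 3.999 → n = 4.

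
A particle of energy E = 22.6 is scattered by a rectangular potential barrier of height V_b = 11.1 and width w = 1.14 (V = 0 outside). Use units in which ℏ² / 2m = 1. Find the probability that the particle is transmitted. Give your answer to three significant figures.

T = 0.951

E > V_b: inside the barrier k₂ = √(2m(E − V_b))/ℏ = 3.391, k₂w = 3.866.
T = [1 + V_b² sin²(k₂w) / (4E(E − V_b))]⁻¹ = 1/1.052 = 0.951.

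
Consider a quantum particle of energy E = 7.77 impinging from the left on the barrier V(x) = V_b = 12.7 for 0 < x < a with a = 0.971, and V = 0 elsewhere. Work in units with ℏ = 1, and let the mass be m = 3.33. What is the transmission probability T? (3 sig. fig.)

T = 0.0000558

E < V_b: inside the barrier ψ ∝ e^{±κx} with κ = √(2m(V_b − E))/ℏ = 5.730.
κa = 5.564, sinh(κa) = 130.4.
The exact tunnelling result is T⁻¹ = 1 + V_b² sinh²(κa) / [4E(V_b − E)] = 17910, so T = 0.0000558.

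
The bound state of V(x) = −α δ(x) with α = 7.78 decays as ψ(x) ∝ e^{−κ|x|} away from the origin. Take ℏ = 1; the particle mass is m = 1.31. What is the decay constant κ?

Integrate −(ℏ²/2m)ψ'' − αδ(x)ψ = Eψ from −ε to +ε: the ψ'' term gives ψ'(0⁺) − ψ'(0⁻) and the δ term gives −(2mα/ℏ²)ψ(0).
With ψ ∝ e^{−κ|x|} this yields −2κ = −2mα/ℏ², so κ = mα/ℏ² = 10.19.

κ = 10.2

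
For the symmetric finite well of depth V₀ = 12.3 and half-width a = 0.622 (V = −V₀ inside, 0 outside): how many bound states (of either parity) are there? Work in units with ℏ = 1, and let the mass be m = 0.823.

N = 2

Define the well-strength parameter z₀ = (a/ℏ)√(2mV₀) = 0.622 × √(2·0.823·12.3) = 2.799.
The even/odd transcendental equations gain one root per π/2 in z₀, giving N = 1 + ⌊2z₀/π⌋ = 1 + ⌊1.782⌋ = 2.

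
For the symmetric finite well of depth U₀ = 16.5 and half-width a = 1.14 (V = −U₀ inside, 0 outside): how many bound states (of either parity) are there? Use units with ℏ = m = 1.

N = 5

The dimensionless depth is z₀ = a√(2mU₀)/ℏ = 1.14 × √(33.00) = 6.549.
The even/odd transcendental equations gain one root per π/2 in z₀, giving N = 1 + ⌊2z₀/π⌋ = 1 + ⌊4.169⌋ = 5.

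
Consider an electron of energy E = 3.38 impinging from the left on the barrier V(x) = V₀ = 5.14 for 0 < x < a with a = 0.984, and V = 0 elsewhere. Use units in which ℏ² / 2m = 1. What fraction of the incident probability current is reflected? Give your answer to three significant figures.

R = 0.764

Since E < V₀ the interior solution is evanescent with decay constant κ = √(2m(V₀ − E))/ℏ = 1.327.
κa = 1.305, sinh(κa) = 1.709.
Matching ψ, ψ′ at both faces gives T = [1 + V₀² sinh²(κa) / (4E(V₀ − E))]⁻¹ = 1/4.243 = 0.236.
R = 1 − T = 0.764.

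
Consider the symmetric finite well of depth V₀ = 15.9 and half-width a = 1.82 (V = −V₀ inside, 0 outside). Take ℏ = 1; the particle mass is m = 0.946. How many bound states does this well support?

Define the well-strength parameter z₀ = (a/ℏ)√(2mV₀) = 1.82 × √(2·0.946·15.9) = 9.982.
The even/odd transcendental equations gain one root per π/2 in z₀, giving N = 1 + ⌊2z₀/π⌋ = 1 + ⌊6.355⌋ = 7.

N = 7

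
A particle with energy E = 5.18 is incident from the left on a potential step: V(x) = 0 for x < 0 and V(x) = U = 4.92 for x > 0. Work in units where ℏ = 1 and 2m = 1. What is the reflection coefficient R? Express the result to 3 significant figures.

On each side the TISE gives plane waves with k = √(2m(E − V))/ℏ: k₁ = √(2·½·5.18) = 2.276, k₂ = √(2·½·0.26) = 0.5099.
Continuity of ψ and ψ′ at the step yields the reflection amplitude r = (k₁ − k₂)/(k₁ + k₂) = 0.6339; thus R = |r|² = 0.4019, T = 0.5981.

R = 0.402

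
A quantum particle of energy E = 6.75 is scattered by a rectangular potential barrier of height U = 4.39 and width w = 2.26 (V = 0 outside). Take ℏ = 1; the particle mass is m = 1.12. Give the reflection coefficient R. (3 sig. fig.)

R = 0.192

Above the barrier the interior wavenumber is k₂ = √(2m(E − U))/ℏ = 2.299, giving phase k₂w = 5.196.
T = [1 + U² sin²(k₂w) / (4E(E − U))]⁻¹ = 1/1.237 = 0.808.
R = 1 − T = 0.192.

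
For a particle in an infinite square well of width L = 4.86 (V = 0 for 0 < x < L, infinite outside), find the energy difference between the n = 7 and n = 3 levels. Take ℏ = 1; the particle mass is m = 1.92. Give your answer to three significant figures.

ΔE = 4.35

E_n = n²π²ℏ²/(2mL²), so ΔE = (7² − 3²) π²ℏ²/(2mL²).
ΔE = 40 × π² / (2 × 1.92 × 4.86²) = 4.353.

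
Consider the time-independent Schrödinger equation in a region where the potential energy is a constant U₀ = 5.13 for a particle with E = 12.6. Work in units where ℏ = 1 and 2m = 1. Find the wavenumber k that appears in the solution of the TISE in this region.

With E > U₀ the solution is oscillatory, ψ ∝ e^{±ikx} with k = √(2m(E − U₀))/ℏ.
k = √(2 × 0.5 × 7.47) = 2.733.

k = 2.73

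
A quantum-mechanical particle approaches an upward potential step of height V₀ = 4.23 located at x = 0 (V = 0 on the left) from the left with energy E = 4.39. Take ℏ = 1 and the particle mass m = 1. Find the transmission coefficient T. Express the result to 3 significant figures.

T = 0.538

On each side the TISE gives plane waves with k = √(2m(E − V))/ℏ: k₁ = √(2·1·4.39) = 2.963, k₂ = √(2·1·0.16) = 0.5657.
Continuity of ψ and ψ′ at the step yields the reflection amplitude r = (k₁ − k₂)/(k₁ + k₂) = 0.6794; thus R = |r|² = 0.4616, T = 0.5384.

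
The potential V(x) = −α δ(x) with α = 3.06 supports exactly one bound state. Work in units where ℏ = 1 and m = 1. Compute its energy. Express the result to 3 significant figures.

E = -4.68

For x ≠ 0 the bound state is ψ ∝ e^{−κ|x|}; integrating the TISE across the delta gives the cusp condition 2κ = 2mα/ℏ², so κ = 3.060.
Then E = −ℏ²κ²/(2m) = −mα²/(2ℏ²) = -4.682.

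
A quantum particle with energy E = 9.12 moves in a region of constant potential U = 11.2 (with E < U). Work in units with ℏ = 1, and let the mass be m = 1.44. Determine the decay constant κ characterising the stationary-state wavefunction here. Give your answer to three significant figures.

Since E < U the TISE in this region is ψ'' = κ²ψ with κ = √(2m(U − E))/ℏ.
κ = √(2 × 1.44 × 2.08) = 2.448.

κ = 2.45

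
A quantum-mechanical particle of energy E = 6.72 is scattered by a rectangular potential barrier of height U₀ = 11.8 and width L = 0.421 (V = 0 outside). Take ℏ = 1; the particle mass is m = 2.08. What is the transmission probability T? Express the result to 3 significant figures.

E < U₀: inside the barrier ψ ∝ e^{±κx} with κ = √(2m(U₀ − E))/ℏ = 4.597.
κL = 1.935, sinh(κL) = 3.391.
Matching ψ, ψ′ at both faces gives T = [1 + U₀² sinh²(κL) / (4E(U₀ − E))]⁻¹ = 1/12.73 = 0.0786.

T = 0.0786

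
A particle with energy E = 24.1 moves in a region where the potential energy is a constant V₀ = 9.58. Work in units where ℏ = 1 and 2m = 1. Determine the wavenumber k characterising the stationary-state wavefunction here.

k = 3.81

With E > V₀ the solution is oscillatory, ψ ∝ e^{±ikx} with k = √(2m(E − V₀))/ℏ.
k = √(2 × 0.5 × 14.52) = 3.811.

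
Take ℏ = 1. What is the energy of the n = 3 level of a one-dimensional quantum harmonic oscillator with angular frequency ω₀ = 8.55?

The oscillator eigenvalues are E_n = ℏω₀(n + ½), so E_3 = 8.55 × 3.5 = 29.93.

E = 29.9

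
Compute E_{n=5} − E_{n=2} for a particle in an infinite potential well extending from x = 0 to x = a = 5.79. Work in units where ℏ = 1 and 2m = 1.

E_n = n²π²ℏ²/(2ma²), so ΔE = (5² − 2²) π²ℏ²/(2ma²).
ΔE = 21 × π² / (2 × 0.5 × 5.79²) = 6.182.

ΔE = 6.18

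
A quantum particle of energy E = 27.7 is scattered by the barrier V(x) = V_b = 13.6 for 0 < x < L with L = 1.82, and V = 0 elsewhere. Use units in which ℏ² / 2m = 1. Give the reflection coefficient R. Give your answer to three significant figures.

Above the barrier the interior wavenumber is k₂ = √(2m(E − V_b))/ℏ = 3.755, giving phase k₂L = 6.834.
Matching at both interfaces gives T⁻¹ = 1 + V_b² sin²(k₂L) / [4E(E − V_b)] = 1.032, hence T = 0.969.
R = 1 − T = 0.0314.

R = 0.0314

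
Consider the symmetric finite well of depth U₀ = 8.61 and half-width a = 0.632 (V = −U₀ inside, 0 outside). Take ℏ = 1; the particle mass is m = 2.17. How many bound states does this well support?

Define the well-strength parameter z₀ = (a/ℏ)√(2mU₀) = 0.632 × √(2·2.17·8.61) = 3.863.
A new bound state (alternating even/odd) appears each time z₀ passes a multiple of π/2, so N = ⌊2z₀/π⌋ + 1 = ⌊2.459⌋ + 1 = 3.

N = 3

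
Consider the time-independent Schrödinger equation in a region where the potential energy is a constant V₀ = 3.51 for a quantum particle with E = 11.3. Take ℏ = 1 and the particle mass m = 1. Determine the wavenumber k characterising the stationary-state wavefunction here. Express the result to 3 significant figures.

With E > V₀ the solution is oscillatory, ψ ∝ e^{±ikx} with k = √(2m(E − V₀))/ℏ.
k = √(2 × 1 × 7.79) = 3.947.

k = 3.95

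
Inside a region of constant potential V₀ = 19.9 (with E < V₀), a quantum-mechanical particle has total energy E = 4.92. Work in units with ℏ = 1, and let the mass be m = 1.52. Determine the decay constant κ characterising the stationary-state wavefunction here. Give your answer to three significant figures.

κ = 6.75

Since E < V₀ the TISE in this region is ψ'' = κ²ψ with κ = √(2m(V₀ − E))/ℏ.
κ = √(2 × 1.52 × 14.98) = 6.748.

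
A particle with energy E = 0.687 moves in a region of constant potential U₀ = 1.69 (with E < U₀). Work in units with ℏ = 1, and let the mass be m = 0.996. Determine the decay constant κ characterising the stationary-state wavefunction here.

Since E < U₀ the TISE in this region is ψ'' = κ²ψ with κ = √(2m(U₀ − E))/ℏ.
κ = √(2 × 0.996 × 1.003) = 1.413.

κ = 1.41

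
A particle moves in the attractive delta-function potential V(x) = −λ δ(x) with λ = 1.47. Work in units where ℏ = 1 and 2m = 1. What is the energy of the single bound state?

E = -0.540

For x ≠ 0 the bound state is ψ ∝ e^{−κ|x|}; integrating the TISE across the delta gives the cusp condition 2κ = 2mλ/ℏ², so κ = 0.7350.
Then E = −ℏ²κ²/(2m) = −mλ²/(2ℏ²) = -0.5402.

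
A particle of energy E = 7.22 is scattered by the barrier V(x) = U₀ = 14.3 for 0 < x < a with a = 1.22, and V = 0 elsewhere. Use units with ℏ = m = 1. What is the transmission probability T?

T = 0.000412

E < U₀: inside the barrier ψ ∝ e^{±κx} with κ = √(2m(U₀ − E))/ℏ = 3.763.
κa = 4.591, sinh(κa) = 49.28.
The exact tunnelling result is T⁻¹ = 1 + U₀² sinh²(κa) / [4E(U₀ − E)] = 2430, so T = 0.000412.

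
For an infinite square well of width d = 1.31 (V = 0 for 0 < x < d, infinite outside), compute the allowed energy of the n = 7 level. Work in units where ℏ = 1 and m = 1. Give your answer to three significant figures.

The infinite-well eigenfunctions ψ_n = √(2/d) sin(nπx/d) vanish at both walls, giving E_n = n²π²ℏ²/(2md²).
E_7 = 7² × π² / (2 × 1 × 1.31²) = 140.9.

E = 141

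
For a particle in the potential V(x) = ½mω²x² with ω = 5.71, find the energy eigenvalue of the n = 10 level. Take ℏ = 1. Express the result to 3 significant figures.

The oscillator eigenvalues are E_n = ℏω(n + ½), so E_10 = 5.71 × 10.5 = 59.96.

E = 60.0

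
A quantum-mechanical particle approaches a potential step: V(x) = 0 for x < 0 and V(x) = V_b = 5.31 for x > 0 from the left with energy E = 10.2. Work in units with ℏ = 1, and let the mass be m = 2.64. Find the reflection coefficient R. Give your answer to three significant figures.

On each side the TISE gives plane waves with k = √(2m(E − V))/ℏ: k₁ = √(2·2.64·10.2) = 7.339, k₂ = √(2·2.64·4.89) = 5.081.
Continuity of ψ and ψ′ at the step yields the reflection amplitude r = (k₁ − k₂)/(k₁ + k₂) = 0.1818; thus R = |r|² = 0.03304, T = 0.9670.

R = 0.0330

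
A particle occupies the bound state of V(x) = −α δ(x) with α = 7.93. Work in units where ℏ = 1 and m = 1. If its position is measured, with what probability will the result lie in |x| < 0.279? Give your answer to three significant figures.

The normalised bound state is ψ = √κ e^{−κ|x|} with κ = mα/ℏ² = 7.930.
P(|x| < d) = ∫_{−d}^{d} κ e^{−2κ|x|} dx = 1 − e^{−2κd} = 1 − e^{−4.425} = 0.9880.

P = 0.988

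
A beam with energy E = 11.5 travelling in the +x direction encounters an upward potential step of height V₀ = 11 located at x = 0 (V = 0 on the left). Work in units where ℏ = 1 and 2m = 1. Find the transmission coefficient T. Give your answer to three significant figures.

T = 0.571

On each side the TISE gives plane waves with k = √(2m(E − V))/ℏ: k₁ = √(2·½·11.5) = 3.391, k₂ = √(2·½·0.5) = 0.7071.
Matching ψ and ψ′ at x = 0 gives r = (k₁ − k₂)/(k₁ + k₂), so R = r² = 0.4289 and T = 1 − R = 0.5711.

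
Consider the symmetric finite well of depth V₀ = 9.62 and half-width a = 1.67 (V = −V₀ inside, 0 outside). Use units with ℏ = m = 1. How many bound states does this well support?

Define the well-strength parameter z₀ = (a/ℏ)√(2mV₀) = 1.67 × √(2·1·9.62) = 7.325.
A new bound state (alternating even/odd) appears each time z₀ passes a multiple of π/2, so N = ⌊2z₀/π⌋ + 1 = ⌊4.663⌋ + 1 = 5.

N = 5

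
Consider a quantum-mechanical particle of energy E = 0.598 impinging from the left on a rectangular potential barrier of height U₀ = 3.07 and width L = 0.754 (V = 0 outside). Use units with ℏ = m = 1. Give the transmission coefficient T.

T = 0.0861

Since E < U₀ the interior solution is evanescent with decay constant κ = √(2m(U₀ − E))/ℏ = 2.224.
κL = 1.677, sinh(κL) = 2.580.
Matching ψ, ψ′ at both faces gives T = [1 + U₀² sinh²(κL) / (4E(U₀ − E))]⁻¹ = 1/11.61 = 0.0861.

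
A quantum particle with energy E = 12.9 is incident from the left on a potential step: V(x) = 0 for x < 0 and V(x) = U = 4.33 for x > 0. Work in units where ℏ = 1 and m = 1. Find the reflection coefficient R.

The wavenumbers are k₁ = √(2mE)/ℏ = 5.079 on the left and k₂ = √(2m(E − U))/ℏ = 4.140 on the right.
Matching ψ and ψ′ at x = 0 gives r = (k₁ − k₂)/(k₁ + k₂), so R = r² = 0.01038 and T = 1 − R = 0.9896.

R = 0.0104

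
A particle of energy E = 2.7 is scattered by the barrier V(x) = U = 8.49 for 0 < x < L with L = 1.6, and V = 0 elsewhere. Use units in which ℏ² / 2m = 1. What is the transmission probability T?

T = 0.00157

E < U: inside the barrier ψ ∝ e^{±κx} with κ = √(2m(U − E))/ℏ = 2.406.
κL = 3.850, sinh(κL) = 23.49.
The exact tunnelling result is T⁻¹ = 1 + U² sinh²(κL) / [4E(U − E)] = 636.8, so T = 0.00157.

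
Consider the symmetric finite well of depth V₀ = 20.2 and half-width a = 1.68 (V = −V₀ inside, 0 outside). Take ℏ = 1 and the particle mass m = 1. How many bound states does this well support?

The dimensionless depth is z₀ = a√(2mV₀)/ℏ = 1.68 × √(40.40) = 10.68.
A new bound state (alternating even/odd) appears each time z₀ passes a multiple of π/2, so N = ⌊2z₀/π⌋ + 1 = ⌊6.798⌋ + 1 = 7.

N = 7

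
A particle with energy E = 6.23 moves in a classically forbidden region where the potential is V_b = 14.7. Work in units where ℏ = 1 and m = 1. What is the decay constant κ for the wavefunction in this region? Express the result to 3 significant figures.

κ = 4.12

Since E < V_b the TISE in this region is ψ'' = κ²ψ with κ = √(2m(V_b − E))/ℏ.
κ = √(2 × 1 × 8.47) = 4.116.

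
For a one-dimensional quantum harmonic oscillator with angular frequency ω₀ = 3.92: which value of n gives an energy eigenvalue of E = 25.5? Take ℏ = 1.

n = 6

E_n = ℏω₀(n + ½) ⇒ n = E/(ℏω₀) − ½ = 25.5/3.92 − 0.5 = 6.005 → n = 6.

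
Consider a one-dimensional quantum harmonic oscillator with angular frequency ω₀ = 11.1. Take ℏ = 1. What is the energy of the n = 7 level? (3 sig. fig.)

Using E_n = (n + ½)ℏω₀: E_7 = 7.5 × 11.1 = 83.25.

E = 83.3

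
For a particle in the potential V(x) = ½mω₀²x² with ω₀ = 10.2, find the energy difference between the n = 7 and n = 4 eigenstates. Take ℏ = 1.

E_n = ℏω₀(n + ½), so ΔE = (7 − 4) ℏω₀ = 3 × 10.2 = 30.60.

ΔE = 30.6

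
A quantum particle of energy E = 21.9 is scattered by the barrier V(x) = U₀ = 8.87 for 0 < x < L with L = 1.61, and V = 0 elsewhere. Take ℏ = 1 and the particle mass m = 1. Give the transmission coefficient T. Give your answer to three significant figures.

E > U₀: inside the barrier k₂ = √(2m(E − U₀))/ℏ = 5.105, k₂L = 8.219.
Matching at both interfaces gives T⁻¹ = 1 + U₀² sin²(k₂L) / [4E(E − U₀)] = 1.060, hence T = 0.943.

T = 0.943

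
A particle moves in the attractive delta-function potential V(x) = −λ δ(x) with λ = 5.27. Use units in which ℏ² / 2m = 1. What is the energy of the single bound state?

The bound state is ψ(x) = √κ e^{−κ|x|}. The derivative jump ψ'(0⁺) − ψ'(0⁻) = −(2mλ/ℏ²)ψ(0) fixes κ = mλ/ℏ² = 2.635.
Then E = −ℏ²κ²/(2m) = −mλ²/(2ℏ²) = -6.943.

E = -6.94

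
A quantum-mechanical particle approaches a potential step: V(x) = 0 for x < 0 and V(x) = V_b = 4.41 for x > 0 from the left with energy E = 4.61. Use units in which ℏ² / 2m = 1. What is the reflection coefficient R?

R = 0.429

On each side the TISE gives plane waves with k = √(2m(E − V))/ℏ: k₁ = √(2·½·4.61) = 2.147, k₂ = √(2·½·0.2) = 0.4472.
Matching ψ and ψ′ at x = 0 gives r = (k₁ − k₂)/(k₁ + k₂), so R = r² = 0.4293 and T = 1 − R = 0.5707.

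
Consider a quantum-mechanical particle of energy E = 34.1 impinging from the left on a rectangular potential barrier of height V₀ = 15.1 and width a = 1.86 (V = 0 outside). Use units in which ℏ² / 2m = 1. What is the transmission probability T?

Above the barrier the interior wavenumber is k₂ = √(2m(E − V₀))/ℏ = 4.359, giving phase k₂a = 8.108.
T = [1 + V₀² sin²(k₂a) / (4E(E − V₀))]⁻¹ = 1/1.082 = 0.924.

T = 0.924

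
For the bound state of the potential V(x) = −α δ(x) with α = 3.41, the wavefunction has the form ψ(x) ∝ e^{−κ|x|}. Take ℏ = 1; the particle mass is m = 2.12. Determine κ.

κ = 7.23

Integrate −(ℏ²/2m)ψ'' − αδ(x)ψ = Eψ from −ε to +ε: the ψ'' term gives ψ'(0⁺) − ψ'(0⁻) and the δ term gives −(2mα/ℏ²)ψ(0).
With ψ ∝ e^{−κ|x|} this yields −2κ = −2mα/ℏ², so κ = mα/ℏ² = 7.229.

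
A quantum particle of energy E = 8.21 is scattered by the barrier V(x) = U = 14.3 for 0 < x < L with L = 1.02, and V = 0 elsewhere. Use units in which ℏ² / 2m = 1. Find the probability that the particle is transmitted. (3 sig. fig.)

Since E < U the interior solution is evanescent with decay constant κ = √(2m(U − E))/ℏ = 2.468.
κL = 2.517, sinh(κL) = 6.156.
The exact tunnelling result is T⁻¹ = 1 + U² sinh²(κL) / [4E(U − E)] = 39.75, so T = 0.0252.

T = 0.0252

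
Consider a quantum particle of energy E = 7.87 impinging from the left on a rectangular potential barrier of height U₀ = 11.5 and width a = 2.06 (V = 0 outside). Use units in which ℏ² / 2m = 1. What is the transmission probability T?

T = 0.00135

Since E < U₀ the interior solution is evanescent with decay constant κ = √(2m(U₀ − E))/ℏ = 1.905.
κa = 3.925, sinh(κa) = 25.31.
The exact tunnelling result is T⁻¹ = 1 + U₀² sinh²(κa) / [4E(U₀ − E)] = 742.5, so T = 0.00135.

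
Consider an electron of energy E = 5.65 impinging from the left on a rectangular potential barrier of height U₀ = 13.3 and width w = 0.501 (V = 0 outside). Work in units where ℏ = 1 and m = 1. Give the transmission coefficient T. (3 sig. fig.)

T = 0.0748

E < U₀: inside the barrier ψ ∝ e^{±κx} with κ = √(2m(U₀ − E))/ℏ = 3.912.
κw = 1.960, sinh(κw) = 3.478.
Matching ψ, ψ′ at both faces gives T = [1 + U₀² sinh²(κw) / (4E(U₀ − E))]⁻¹ = 1/13.38 = 0.0748.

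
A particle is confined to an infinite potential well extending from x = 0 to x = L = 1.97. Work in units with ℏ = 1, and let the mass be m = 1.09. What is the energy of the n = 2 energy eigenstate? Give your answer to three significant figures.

The infinite-well eigenfunctions ψ_n = √(2/L) sin(nπx/L) vanish at both walls, giving E_n = n²π²ℏ²/(2mL²).
E_2 = 2² × π² / (2 × 1.09 × 1.97²) = 4.666.

E = 4.67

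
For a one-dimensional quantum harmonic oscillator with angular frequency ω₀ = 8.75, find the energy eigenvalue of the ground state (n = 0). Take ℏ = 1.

Using E_n = (n + ½)ℏω₀: E_0 = 0.5 × 8.75 = 4.375.

E = 4.38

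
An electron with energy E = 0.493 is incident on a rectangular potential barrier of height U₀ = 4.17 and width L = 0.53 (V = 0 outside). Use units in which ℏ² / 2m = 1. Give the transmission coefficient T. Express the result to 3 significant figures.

T = 0.224

E < U₀: inside the barrier ψ ∝ e^{±κx} with κ = √(2m(U₀ − E))/ℏ = 1.918.
κL = 1.016, sinh(κL) = 1.201.
Matching ψ, ψ′ at both faces gives T = [1 + U₀² sinh²(κL) / (4E(U₀ − E))]⁻¹ = 1/4.456 = 0.224.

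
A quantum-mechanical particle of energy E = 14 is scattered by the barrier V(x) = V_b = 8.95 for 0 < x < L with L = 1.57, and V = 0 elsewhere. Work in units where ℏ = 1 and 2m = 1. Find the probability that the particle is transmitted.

T = 0.961

E > V_b: inside the barrier k₂ = √(2m(E − V_b))/ℏ = 2.247, k₂L = 3.528.
T = [1 + V_b² sin²(k₂L) / (4E(E − V_b))]⁻¹ = 1/1.040 = 0.961.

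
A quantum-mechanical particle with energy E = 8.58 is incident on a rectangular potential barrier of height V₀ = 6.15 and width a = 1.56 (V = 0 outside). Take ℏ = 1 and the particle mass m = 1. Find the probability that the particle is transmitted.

E > V₀: inside the barrier k₂ = √(2m(E − V₀))/ℏ = 2.205, k₂a = 3.439.
Matching at both interfaces gives T⁻¹ = 1 + V₀² sin²(k₂a) / [4E(E − V₀)] = 1.039, hence T = 0.962.

T = 0.962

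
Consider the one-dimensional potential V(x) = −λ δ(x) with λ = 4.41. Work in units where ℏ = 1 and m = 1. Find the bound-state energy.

E = -9.72

The bound state is ψ(x) = √κ e^{−κ|x|}. The derivative jump ψ'(0⁺) − ψ'(0⁻) = −(2mλ/ℏ²)ψ(0) fixes κ = mλ/ℏ² = 4.410.
Then E = −ℏ²κ²/(2m) = −mλ²/(2ℏ²) = -9.724.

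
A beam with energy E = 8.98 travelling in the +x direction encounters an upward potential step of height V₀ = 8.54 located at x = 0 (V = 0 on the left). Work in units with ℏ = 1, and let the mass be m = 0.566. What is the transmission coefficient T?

The wavenumbers are k₁ = √(2mE)/ℏ = 3.188 on the left and k₂ = √(2m(E − V₀))/ℏ = 0.7057 on the right.
Continuity of ψ and ψ′ at the step yields the reflection amplitude r = (k₁ − k₂)/(k₁ + k₂) = 0.6375; thus R = |r|² = 0.4064, T = 0.5936.

T = 0.594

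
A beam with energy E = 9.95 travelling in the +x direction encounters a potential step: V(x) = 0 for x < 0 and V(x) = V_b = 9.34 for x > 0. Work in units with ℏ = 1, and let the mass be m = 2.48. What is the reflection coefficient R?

R = 0.364

The wavenumbers are k₁ = √(2mE)/ℏ = 7.025 on the left and k₂ = √(2m(E − V_b))/ℏ = 1.739 on the right.
Continuity of ψ and ψ′ at the step yields the reflection amplitude r = (k₁ − k₂)/(k₁ + k₂) = 0.6031; thus R = |r|² = 0.3637, T = 0.6363.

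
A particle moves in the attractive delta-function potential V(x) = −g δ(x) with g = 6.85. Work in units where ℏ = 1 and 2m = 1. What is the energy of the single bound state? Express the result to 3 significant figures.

E = -11.7

The bound state is ψ(x) = √κ e^{−κ|x|}. The derivative jump ψ'(0⁺) − ψ'(0⁻) = −(2mg/ℏ²)ψ(0) fixes κ = mg/ℏ² = 3.425.
Then E = −ℏ²κ²/(2m) = −mg²/(2ℏ²) = -11.73.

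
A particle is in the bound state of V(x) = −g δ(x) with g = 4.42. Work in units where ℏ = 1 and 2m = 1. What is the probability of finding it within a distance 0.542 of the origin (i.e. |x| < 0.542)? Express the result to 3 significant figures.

The normalised bound state is ψ = √κ e^{−κ|x|} with κ = mg/ℏ² = 2.210.
P(|x| < d) = ∫_{−d}^{d} κ e^{−2κ|x|} dx = 1 − e^{−2κd} = 1 − e^{−2.396} = 0.9089.

P = 0.909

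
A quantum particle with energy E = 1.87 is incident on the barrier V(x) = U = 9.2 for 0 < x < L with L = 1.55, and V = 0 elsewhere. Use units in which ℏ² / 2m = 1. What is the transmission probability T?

T = 0.000587

E < U: inside the barrier ψ ∝ e^{±κx} with κ = √(2m(U − E))/ℏ = 2.707.
κL = 4.196, sinh(κL) = 33.22.
Matching ψ, ψ′ at both faces gives T = [1 + U² sinh²(κL) / (4E(U − E))]⁻¹ = 1/1704 = 0.000587.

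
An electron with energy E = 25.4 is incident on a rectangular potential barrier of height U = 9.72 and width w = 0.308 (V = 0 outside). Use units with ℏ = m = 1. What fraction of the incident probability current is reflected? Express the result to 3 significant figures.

R = 0.0547

Above the barrier the interior wavenumber is k₂ = √(2m(E − U))/ℏ = 5.600, giving phase k₂w = 1.725.
Matching at both interfaces gives T⁻¹ = 1 + U² sin²(k₂w) / [4E(E − U)] = 1.058, hence T = 0.945.
R = 1 − T = 0.0547.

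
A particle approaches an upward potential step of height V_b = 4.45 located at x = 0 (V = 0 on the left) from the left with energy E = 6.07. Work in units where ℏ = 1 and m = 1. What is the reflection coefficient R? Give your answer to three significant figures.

R = 0.102

On each side the TISE gives plane waves with k = √(2m(E − V))/ℏ: k₁ = √(2·1·6.07) = 3.484, k₂ = √(2·1·1.62) = 1.800.
Matching ψ and ψ′ at x = 0 gives r = (k₁ − k₂)/(k₁ + k₂), so R = r² = 0.1016 and T = 1 − R = 0.8984.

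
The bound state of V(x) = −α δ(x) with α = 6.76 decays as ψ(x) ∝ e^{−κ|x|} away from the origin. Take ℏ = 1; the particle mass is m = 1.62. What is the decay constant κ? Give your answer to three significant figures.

Integrating the TISE across x = 0 gives the cusp condition ψ'(0⁺) − ψ'(0⁻) = −(2mα/ℏ²)ψ(0).
With ψ ∝ e^{−κ|x|} this yields −2κ = −2mα/ℏ², so κ = mα/ℏ² = 10.95.

κ = 11.0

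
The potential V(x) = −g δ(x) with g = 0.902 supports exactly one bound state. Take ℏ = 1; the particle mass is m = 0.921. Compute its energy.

E = -0.375

For x ≠ 0 the bound state is ψ ∝ e^{−κ|x|}; integrating the TISE across the delta gives the cusp condition 2κ = 2mg/ℏ², so κ = 0.8307.
Then E = −ℏ²κ²/(2m) = −mg²/(2ℏ²) = -0.3747.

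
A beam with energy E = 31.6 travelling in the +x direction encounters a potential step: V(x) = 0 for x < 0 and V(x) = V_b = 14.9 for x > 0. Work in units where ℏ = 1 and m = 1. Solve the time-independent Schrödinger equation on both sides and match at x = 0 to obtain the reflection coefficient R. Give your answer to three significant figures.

On each side the TISE gives plane waves with k = √(2m(E − V))/ℏ: k₁ = √(2·1·31.6) = 7.950, k₂ = √(2·1·16.7) = 5.779.
Continuity of ψ and ψ′ at the step yields the reflection amplitude r = (k₁ − k₂)/(k₁ + k₂) = 0.1581; thus R = |r|² = 0.02500, T = 0.9750.

R = 0.0250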